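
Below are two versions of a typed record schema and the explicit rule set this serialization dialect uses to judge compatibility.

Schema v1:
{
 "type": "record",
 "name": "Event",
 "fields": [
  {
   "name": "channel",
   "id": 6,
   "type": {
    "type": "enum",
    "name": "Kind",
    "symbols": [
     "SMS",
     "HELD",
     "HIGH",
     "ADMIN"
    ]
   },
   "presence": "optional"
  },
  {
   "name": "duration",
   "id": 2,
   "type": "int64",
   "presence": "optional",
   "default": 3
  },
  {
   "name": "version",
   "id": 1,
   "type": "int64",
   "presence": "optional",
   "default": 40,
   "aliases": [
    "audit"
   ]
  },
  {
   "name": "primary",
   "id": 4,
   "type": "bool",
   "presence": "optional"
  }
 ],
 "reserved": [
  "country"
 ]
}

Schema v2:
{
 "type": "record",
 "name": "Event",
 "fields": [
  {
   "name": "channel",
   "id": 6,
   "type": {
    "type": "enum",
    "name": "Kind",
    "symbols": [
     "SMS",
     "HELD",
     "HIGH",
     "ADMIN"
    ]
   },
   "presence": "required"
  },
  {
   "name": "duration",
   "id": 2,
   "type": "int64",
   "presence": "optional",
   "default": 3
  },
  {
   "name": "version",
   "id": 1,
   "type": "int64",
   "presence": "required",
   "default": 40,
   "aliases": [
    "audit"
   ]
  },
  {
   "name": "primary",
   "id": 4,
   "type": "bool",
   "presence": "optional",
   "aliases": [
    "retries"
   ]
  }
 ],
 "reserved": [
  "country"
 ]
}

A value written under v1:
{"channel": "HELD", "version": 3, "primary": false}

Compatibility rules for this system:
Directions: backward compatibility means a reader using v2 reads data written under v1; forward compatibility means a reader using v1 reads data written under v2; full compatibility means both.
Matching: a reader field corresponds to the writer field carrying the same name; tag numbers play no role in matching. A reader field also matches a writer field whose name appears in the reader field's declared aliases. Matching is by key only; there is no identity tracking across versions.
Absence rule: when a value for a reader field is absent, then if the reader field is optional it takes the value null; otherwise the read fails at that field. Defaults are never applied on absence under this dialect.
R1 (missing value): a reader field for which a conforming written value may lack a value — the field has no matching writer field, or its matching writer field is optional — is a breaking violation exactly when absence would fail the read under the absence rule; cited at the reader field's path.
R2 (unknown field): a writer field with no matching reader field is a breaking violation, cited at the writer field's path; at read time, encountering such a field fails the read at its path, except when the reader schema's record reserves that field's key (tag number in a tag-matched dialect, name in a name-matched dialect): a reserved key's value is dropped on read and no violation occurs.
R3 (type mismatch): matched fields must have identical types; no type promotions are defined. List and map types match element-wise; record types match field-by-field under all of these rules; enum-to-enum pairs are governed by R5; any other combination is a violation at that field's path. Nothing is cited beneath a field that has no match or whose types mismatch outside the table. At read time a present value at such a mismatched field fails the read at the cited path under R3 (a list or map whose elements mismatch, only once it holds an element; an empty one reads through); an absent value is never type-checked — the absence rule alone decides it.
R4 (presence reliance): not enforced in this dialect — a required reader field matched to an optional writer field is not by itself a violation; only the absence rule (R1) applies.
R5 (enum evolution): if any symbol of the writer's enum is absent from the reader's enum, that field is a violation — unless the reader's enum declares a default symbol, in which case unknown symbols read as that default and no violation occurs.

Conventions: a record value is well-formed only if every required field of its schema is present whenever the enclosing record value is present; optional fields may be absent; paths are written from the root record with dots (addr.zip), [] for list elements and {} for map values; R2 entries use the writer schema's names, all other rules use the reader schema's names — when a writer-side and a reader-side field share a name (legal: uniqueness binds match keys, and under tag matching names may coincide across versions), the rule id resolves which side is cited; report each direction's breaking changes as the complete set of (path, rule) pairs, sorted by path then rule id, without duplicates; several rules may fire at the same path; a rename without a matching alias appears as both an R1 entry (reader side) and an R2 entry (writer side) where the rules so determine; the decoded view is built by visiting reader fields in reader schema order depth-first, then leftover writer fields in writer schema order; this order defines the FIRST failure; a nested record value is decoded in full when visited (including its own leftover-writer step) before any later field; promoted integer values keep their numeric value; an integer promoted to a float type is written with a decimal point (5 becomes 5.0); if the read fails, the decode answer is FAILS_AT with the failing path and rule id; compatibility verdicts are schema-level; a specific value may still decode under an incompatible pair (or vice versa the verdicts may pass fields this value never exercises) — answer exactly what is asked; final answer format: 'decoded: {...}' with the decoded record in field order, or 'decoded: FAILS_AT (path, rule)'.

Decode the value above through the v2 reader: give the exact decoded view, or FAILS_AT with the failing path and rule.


decoded: {"channel": "HELD", "duration": null, "version": 3, "primary": false}

the writer's type comes first in each Event pair
decoding the Event value with the v2 reader:
  channel := "HELD"
  duration := null (absent, optional -> null)
  version := 3
  primary := false
  => decoded: {"channel": "HELD", "duration": null, "version": 3, "primary": false}
remaining Event differences; none change what is asked:
  field version in record Event: optional changed to required -> shifts the Event verdicts, not this decode
  field channel in record Event: optional changed to required -> shifts the Event verdicts, not this decode


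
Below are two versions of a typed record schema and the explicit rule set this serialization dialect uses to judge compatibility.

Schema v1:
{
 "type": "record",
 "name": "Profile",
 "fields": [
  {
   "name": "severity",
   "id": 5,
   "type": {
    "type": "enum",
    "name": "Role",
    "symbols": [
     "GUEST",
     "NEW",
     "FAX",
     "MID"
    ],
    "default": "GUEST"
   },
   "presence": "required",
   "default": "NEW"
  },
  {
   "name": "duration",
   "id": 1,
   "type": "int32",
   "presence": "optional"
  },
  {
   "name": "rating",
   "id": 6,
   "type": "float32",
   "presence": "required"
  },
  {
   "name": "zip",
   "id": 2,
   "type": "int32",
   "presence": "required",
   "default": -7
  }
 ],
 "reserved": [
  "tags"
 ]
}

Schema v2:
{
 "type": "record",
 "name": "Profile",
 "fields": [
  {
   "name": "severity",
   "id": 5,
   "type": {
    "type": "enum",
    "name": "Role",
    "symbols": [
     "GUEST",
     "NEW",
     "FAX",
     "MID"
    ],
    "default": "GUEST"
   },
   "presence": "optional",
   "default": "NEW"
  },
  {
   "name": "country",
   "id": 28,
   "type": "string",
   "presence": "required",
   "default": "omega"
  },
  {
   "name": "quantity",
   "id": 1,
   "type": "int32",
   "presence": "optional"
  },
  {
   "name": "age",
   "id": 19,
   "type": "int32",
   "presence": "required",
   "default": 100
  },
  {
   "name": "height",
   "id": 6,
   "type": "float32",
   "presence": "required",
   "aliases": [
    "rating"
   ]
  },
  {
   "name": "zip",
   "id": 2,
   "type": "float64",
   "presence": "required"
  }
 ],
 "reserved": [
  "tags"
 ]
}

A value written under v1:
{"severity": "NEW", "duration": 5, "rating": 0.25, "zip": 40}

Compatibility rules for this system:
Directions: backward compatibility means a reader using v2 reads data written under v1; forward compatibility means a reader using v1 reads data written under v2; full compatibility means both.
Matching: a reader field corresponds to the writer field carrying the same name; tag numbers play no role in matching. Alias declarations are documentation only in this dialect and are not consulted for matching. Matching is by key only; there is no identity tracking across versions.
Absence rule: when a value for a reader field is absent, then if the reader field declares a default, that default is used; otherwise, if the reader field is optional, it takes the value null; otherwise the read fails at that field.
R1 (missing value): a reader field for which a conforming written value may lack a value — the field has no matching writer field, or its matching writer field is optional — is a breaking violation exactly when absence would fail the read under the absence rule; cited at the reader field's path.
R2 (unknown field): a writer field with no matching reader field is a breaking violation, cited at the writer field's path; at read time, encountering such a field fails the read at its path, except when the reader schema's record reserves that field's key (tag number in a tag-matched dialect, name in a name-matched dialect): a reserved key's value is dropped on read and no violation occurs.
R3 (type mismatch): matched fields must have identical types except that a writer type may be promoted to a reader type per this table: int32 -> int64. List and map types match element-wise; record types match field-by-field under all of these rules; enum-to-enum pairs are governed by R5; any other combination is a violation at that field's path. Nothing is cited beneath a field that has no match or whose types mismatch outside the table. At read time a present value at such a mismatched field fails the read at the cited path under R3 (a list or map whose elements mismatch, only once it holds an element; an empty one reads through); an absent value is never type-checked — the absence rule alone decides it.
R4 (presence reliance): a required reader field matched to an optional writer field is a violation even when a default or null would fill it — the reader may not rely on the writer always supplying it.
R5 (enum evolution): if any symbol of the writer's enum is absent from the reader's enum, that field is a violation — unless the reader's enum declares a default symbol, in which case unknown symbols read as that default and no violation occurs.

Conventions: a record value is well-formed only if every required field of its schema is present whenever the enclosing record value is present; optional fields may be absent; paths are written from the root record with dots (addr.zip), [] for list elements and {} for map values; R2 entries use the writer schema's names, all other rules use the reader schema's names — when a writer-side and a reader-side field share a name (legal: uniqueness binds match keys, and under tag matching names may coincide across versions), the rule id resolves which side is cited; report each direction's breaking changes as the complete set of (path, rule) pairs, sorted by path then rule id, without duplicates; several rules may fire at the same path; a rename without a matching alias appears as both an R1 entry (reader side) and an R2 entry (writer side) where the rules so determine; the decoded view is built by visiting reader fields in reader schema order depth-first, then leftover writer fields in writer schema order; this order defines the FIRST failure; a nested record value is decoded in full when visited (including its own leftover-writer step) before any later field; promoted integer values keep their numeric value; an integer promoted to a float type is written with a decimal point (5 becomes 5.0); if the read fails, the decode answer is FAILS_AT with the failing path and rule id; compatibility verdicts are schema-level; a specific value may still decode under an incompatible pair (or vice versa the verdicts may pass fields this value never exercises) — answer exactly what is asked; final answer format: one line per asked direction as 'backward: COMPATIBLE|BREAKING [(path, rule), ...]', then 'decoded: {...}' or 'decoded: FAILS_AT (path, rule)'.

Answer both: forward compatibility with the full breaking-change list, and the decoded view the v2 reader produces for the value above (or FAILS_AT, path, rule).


the writer's type comes first in each Profile pair
forward on Profile — v1 reading data written by v2:
  severity: Role -> Role, writer optional; from severity
  duration: no writer match
  rating: no writer match
  zip: float64 -> int32, writer required; from zip
  leftover writer field: country
  leftover writer field: quantity
  leftover writer field: age
  leftover writer field: height
  R2 fires at age
  R2 fires at country
  R2 fires at height
  R2 fires at quantity
  R1 fires at rating
  R4 fires at severity
  R3 fires at zip
  forward on Profile therefore BREAKING (7)
migrating the Profile value to v2:
  severity := "NEW"
  country := "omega" (absent -> default)
  quantity := null (absent, optional -> null)
  age := 100 (absent -> default)
  read fails at height under R1 (no fill)
  => FAILS_AT (height, R1)

forward: BREAKING [(age, R2), (country, R2), (height, R2), (quantity, R2), (rating, R1), (severity, R4), (zip, R3)]; decoded: FAILS_AT (height, R1)


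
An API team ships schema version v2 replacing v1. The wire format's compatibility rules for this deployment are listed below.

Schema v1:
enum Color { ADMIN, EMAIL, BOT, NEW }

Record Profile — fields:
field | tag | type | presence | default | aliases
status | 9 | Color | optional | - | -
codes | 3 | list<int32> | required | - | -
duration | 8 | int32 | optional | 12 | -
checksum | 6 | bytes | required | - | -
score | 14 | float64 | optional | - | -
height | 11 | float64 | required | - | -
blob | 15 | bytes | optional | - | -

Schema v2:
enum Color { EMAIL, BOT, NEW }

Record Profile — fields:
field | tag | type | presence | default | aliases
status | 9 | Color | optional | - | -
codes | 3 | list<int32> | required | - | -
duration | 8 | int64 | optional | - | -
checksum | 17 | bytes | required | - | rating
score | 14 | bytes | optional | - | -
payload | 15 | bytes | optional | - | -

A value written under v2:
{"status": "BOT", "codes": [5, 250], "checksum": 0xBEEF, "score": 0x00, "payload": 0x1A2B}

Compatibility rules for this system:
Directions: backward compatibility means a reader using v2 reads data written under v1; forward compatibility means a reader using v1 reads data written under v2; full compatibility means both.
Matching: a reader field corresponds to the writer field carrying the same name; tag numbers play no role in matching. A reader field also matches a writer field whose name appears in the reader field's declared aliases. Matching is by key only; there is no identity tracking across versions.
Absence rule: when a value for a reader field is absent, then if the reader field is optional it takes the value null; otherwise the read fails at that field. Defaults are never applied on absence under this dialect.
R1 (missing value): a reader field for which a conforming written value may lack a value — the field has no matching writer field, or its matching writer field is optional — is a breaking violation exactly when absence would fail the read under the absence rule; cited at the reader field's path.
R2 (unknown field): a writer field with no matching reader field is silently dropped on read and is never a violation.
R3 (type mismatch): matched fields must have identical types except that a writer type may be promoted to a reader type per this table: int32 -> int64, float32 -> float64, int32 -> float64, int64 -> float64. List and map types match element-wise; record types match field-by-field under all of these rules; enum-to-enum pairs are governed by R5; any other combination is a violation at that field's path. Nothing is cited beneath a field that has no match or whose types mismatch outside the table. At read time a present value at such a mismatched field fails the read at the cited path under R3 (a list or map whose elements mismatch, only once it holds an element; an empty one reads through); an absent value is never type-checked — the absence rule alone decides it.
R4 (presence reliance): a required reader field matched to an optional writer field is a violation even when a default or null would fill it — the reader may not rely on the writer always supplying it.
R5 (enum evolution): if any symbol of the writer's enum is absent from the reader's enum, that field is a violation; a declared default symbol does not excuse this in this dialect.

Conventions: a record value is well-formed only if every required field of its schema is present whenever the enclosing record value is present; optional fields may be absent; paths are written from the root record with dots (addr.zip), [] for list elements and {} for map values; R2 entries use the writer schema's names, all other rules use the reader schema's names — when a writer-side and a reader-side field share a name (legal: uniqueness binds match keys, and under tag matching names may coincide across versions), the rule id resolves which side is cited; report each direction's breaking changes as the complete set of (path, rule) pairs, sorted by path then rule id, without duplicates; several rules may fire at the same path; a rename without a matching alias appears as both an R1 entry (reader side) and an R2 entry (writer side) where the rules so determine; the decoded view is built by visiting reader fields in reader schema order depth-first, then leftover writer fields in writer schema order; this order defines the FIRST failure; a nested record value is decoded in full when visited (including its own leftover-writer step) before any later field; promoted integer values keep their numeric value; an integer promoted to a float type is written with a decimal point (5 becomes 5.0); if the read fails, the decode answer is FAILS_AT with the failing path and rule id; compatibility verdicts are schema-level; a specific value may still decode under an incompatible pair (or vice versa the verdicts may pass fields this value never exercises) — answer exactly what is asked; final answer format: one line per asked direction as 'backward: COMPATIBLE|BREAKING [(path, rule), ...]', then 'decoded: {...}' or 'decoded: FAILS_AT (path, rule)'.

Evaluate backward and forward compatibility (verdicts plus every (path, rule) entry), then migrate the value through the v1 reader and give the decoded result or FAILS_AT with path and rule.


each type pair in Profile: writer, then reader
checking backward for Profile: reader v2 against writer v1:
  Color -> Color, writer optional: status aligns to status
  list<int32> -> list<int32>, writer required: codes aligns to codes
  int32 -> int64, writer optional: duration aligns to duration
  bytes -> bytes, writer required: checksum aligns to checksum
  float64 -> bytes, writer optional: score aligns to score
  no writer field matches reader payload
  leftover writer field: height
  leftover writer field: blob
  violation R3 at score
  violation R5 at status
  => backward: BREAKING (2)
checking forward for Profile: reader v1 against writer v2:
  Color -> Color, writer optional: status aligns to status
  list<int32> -> list<int32>, writer required: codes aligns to codes
  int64 -> int32, writer optional: duration aligns to duration
  bytes -> bytes, writer required: checksum aligns to checksum
  bytes -> float64, writer optional: score aligns to score
  no writer field matches reader height
  no writer field matches reader blob
  leftover writer field: payload
  violation R3 at duration
  violation R1 at height
  violation R3 at score
  => forward: BREAKING (3)
migrating the Profile value to v1:
  status := "BOT"
  codes := [5, 250]
  duration := null (absent, optional -> null)
  checksum := 0xBEEF
  read fails at score under R3
  => FAILS_AT (score, R3)

backward: BREAKING [(score, R3), (status, R5)]; forward: BREAKING [(duration, R3), (height, R1), (score, R3)]; decoded: FAILS_AT (score, R3)


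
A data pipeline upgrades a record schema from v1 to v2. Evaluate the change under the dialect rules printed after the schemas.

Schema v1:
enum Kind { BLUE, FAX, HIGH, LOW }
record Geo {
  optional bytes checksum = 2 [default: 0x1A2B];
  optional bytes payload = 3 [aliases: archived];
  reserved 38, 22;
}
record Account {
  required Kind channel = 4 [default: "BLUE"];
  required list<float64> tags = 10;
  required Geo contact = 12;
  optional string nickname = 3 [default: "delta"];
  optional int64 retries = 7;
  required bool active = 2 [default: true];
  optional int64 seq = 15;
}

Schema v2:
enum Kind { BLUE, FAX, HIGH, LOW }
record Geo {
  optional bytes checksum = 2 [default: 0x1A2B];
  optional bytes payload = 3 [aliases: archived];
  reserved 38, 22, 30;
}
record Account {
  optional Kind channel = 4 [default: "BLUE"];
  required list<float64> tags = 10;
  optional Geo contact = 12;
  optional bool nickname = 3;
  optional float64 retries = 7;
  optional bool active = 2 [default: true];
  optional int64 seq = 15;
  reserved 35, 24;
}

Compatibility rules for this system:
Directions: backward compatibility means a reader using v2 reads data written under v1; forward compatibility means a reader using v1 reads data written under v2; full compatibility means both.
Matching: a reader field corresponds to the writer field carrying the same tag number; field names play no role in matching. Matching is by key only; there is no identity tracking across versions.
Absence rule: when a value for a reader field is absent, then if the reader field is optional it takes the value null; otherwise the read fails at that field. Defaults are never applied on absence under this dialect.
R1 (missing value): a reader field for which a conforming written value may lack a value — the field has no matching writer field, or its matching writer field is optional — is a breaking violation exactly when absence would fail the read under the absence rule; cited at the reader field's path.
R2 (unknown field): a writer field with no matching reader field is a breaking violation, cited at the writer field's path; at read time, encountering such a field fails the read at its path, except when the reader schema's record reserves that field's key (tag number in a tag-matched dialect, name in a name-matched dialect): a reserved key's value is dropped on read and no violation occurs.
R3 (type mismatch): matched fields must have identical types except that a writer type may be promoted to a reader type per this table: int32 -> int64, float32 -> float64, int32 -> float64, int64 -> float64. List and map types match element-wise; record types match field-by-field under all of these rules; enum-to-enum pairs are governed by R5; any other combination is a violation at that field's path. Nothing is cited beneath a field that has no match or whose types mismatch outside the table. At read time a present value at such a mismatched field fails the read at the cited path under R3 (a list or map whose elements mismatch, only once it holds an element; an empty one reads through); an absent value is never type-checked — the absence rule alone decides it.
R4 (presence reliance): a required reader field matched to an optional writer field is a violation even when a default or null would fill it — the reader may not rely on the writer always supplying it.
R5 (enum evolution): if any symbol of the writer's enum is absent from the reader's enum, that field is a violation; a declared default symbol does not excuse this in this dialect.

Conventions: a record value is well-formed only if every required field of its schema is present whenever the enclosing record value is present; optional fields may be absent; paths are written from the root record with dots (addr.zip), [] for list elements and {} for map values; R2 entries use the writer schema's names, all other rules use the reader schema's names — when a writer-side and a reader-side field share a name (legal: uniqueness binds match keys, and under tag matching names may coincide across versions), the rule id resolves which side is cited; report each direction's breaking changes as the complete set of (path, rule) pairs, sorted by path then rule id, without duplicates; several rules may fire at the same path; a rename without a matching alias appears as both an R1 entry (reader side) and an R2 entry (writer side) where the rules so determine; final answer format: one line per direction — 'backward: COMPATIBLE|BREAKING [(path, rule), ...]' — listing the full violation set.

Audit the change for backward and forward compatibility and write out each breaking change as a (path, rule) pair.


arrows below run writer -> reader for Account
backward for Account (reader v2, writer v1):
  channel: Kind -> Kind, writer required; from channel
  tags: list<float64> -> list<float64>, writer required; from tags
  contact: Geo -> Geo, writer required; from contact
  nickname: string -> bool, writer optional; from nickname
  retries: int64 -> float64, writer optional; from retries
  active: bool -> bool, writer required; from active
  seq: int64 -> int64, writer optional; from seq
  contact.checksum: bytes -> bytes, writer optional; from contact.checksum
  contact.payload: bytes -> bytes, writer optional; from contact.payload
  R3 fires at nickname
  => backward verdict for Account: BREAKING, 1 violation(s)
forward for Account (reader v1, writer v2):
  channel: Kind -> Kind, writer optional; from channel
  tags: list<float64> -> list<float64>, writer required; from tags
  contact: Geo -> Geo, writer optional; from contact
  nickname: bool -> string, writer optional; from nickname
  retries: float64 -> int64, writer optional; from retries
  active: bool -> bool, writer optional; from active
  seq: int64 -> int64, writer optional; from seq
  contact.checksum: bytes -> bytes, writer optional; from contact.checksum
  contact.payload: bytes -> bytes, writer optional; from contact.payload
  R1 fires at active
  R4 fires at active
  R1 fires at channel
  R4 fires at channel
  R1 fires at contact
  R4 fires at contact
  R3 fires at nickname
  R3 fires at retries
  => forward verdict for Account: BREAKING, 8 violation(s)

backward: BREAKING [(nickname, R3)]; forward: BREAKING [(active, R1), (active, R4), (channel, R1), (channel, R4), (contact, R1), (contact, R4), (nickname, R3), (retries, R3)]


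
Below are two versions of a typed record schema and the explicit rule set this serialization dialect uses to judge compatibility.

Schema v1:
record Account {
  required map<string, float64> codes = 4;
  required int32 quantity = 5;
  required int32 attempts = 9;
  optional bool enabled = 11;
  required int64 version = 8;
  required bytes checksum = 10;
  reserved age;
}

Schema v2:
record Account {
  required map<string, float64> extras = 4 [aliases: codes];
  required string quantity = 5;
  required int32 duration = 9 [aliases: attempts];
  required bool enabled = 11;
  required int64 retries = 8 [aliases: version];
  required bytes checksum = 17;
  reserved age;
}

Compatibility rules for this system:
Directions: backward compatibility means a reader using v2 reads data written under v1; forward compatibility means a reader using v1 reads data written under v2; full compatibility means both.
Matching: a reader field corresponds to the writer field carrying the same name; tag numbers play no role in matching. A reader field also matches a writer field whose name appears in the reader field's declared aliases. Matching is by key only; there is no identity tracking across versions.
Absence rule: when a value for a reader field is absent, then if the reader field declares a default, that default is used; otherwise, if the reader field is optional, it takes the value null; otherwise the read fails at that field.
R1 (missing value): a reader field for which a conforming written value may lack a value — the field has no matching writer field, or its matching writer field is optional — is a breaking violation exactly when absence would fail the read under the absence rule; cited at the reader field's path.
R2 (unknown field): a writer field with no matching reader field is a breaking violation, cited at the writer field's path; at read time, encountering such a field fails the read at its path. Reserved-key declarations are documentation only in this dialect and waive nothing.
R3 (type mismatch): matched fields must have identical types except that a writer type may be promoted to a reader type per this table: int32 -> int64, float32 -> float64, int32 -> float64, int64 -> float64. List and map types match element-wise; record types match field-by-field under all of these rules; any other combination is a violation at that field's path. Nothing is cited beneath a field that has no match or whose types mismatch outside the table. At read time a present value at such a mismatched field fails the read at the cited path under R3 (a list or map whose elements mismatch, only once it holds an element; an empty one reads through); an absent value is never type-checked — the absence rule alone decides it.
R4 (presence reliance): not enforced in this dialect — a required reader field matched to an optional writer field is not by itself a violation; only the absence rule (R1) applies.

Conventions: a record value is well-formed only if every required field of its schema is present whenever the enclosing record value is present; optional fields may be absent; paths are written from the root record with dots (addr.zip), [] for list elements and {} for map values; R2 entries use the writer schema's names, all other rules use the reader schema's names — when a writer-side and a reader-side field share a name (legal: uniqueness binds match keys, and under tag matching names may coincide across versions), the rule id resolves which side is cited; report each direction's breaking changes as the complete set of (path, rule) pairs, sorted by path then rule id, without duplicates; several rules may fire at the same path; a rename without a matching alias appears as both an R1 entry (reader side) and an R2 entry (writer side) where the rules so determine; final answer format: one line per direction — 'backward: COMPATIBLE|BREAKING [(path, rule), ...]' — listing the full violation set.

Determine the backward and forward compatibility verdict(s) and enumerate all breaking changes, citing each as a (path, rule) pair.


in Account below, arrows point writer -> reader
backward on Account — v2 reading data written by v1:
  extras <- codes (map<string, float64> -> map<string, float64>, writer required)
  quantity <- quantity (int32 -> string, writer required)
  duration <- attempts (int32 -> int32, writer required)
  enabled <- enabled (bool -> bool, writer optional)
  retries <- version (int64 -> int64, writer required)
  checksum <- checksum (bytes -> bytes, writer required)
  breaking: (enabled, R1)
  breaking: (quantity, R3)
  => backward: BREAKING (2)
forward on Account — v1 reading data written by v2:
  codes: no writer-side match
  quantity <- quantity (string -> int32, writer required)
  attempts: no writer-side match
  enabled <- enabled (bool -> bool, writer required)
  version: no writer-side match
  checksum <- checksum (bytes -> bytes, writer required)
  leftover writer field: extras
  leftover writer field: duration
  leftover writer field: retries
  breaking: (attempts, R1)
  breaking: (codes, R1)
  breaking: (duration, R2)
  breaking: (extras, R2)
  breaking: (quantity, R3)
  breaking: (retries, R2)
  breaking: (version, R1)
  => forward: BREAKING (7)

backward: BREAKING [(enabled, R1), (quantity, R3)]; forward: BREAKING [(attempts, R1), (codes, R1), (duration, R2), (extras, R2), (quantity, R3), (retries, R2), (version, R1)]


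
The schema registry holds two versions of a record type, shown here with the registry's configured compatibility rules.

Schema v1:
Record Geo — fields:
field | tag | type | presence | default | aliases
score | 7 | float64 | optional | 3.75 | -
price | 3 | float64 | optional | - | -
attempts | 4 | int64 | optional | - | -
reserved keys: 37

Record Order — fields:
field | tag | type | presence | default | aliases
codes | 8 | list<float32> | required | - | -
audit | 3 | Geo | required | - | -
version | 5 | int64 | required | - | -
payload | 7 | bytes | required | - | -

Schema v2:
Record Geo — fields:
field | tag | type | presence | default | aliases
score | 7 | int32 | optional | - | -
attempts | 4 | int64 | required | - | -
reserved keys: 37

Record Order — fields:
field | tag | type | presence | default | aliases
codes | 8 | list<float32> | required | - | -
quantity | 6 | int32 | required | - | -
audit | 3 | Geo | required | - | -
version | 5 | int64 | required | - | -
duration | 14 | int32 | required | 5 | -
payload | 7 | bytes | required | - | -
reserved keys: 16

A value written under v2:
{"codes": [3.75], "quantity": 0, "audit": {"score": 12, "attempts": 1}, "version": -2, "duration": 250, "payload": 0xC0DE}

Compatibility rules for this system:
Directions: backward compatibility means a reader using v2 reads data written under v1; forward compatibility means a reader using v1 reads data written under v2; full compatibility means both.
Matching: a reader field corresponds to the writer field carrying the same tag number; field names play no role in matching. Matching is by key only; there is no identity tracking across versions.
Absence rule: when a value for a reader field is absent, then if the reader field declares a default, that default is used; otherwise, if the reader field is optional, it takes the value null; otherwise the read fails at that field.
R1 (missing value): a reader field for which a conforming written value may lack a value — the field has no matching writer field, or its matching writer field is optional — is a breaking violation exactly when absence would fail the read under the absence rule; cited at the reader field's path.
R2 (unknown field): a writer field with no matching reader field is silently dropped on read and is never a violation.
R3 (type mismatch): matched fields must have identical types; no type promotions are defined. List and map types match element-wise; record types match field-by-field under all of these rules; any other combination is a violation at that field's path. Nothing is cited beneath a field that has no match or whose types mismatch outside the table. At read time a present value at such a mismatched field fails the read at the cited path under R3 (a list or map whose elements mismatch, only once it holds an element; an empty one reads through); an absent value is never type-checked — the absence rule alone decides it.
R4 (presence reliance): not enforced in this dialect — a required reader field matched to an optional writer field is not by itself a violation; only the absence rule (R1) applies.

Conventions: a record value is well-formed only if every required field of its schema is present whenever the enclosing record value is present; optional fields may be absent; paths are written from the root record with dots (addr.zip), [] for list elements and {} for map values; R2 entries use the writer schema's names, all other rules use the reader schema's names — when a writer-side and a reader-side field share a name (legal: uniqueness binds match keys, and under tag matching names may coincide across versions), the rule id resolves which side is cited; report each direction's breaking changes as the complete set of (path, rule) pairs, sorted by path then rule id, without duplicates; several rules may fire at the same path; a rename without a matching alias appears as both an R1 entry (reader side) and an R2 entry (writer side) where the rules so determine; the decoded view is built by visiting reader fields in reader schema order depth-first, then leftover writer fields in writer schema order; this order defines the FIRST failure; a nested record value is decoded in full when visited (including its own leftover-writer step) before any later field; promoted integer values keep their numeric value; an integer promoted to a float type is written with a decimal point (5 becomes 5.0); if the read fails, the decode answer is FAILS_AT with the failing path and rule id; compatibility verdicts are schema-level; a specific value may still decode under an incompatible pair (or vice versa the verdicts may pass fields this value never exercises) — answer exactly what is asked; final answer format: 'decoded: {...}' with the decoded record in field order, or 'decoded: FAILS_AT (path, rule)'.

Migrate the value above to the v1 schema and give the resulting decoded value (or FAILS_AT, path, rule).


decoded: FAILS_AT (audit.score, R3)

arrows below run writer -> reader for Order
migrating the Order value to v1:
  codes := [3.75]
  read fails at audit.score under R3
  => FAILS_AT (audit.score, R3)
the other Order changes do not affect what is asked:
  added field quantity to record Order: required int32, tag 6 (in v2 it sits immediately before audit) -> changes Order's schema-level verdicts only — the decode of this value is the same
  field attempts in record Geo: optional changed to required -> changes Order's schema-level verdicts only — the decode of this value is the same
  added field duration to record Order: required int32, tag 14, default 5 (in v2 it sits immediately before payload) -> no rule fires on it and the decoded Order view is identical with or without it
  removed field price from record Geo -> no rule fires on it and the decoded Order view is identical with or without it


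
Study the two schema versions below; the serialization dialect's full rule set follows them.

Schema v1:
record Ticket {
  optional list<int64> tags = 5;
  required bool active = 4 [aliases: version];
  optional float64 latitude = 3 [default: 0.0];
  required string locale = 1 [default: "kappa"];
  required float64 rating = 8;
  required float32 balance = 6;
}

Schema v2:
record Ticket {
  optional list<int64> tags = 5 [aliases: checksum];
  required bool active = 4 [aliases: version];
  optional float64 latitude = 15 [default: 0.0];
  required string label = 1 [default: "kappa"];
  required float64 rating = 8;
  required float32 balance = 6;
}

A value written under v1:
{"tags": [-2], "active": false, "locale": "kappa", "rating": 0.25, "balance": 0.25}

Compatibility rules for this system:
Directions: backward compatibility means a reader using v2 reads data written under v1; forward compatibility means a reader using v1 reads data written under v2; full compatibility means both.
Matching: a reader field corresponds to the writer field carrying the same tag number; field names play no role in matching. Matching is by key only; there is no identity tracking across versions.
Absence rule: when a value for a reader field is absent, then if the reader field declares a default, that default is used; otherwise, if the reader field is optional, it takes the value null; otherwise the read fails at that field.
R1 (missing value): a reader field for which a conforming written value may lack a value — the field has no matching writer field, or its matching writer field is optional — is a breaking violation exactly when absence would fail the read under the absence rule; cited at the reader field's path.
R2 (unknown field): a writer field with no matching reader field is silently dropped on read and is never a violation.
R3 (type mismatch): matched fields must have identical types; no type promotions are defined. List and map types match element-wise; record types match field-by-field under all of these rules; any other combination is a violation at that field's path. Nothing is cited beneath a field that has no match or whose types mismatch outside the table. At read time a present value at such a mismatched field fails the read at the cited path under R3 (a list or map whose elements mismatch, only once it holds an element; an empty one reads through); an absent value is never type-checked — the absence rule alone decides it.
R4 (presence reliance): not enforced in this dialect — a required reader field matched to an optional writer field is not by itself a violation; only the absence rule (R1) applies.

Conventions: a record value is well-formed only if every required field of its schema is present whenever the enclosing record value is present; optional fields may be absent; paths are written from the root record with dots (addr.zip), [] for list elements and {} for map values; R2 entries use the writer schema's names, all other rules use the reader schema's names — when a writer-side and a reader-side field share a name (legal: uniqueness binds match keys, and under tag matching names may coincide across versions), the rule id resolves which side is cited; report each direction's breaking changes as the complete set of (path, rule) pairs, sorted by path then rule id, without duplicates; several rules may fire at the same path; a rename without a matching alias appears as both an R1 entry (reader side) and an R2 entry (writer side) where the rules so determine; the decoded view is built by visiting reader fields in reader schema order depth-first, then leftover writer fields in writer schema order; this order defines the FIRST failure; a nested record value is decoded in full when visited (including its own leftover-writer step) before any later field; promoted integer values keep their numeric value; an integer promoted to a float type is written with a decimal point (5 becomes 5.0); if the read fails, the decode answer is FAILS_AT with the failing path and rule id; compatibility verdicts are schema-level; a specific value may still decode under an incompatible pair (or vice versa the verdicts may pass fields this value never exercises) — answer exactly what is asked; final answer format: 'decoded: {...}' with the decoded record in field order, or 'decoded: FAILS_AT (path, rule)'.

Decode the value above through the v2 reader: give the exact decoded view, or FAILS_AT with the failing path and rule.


in Ticket below, arrows point writer -> reader
decode (reader v2):
  tags := [-2]
  active := false
  latitude := 0.0 (no value, default fills)
  label := "kappa" (from writer locale)
  rating := 0.25
  balance := 0.25
  => decoded: {"tags": [-2], "active": false, "latitude": 0.0, "label": "kappa", "rating": 0.25, "balance": 0.25}
diffs on Ticket not affecting the asked answer:
  field latitude in record Ticket: tag 3 changed to 15 -> inert under this dialect — no rule fires on Ticket and the result does not move

decoded: {"tags": [-2], "active": false, "latitude": 0.0, "label": "kappa", "rating": 0.25, "balance": 0.25}
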